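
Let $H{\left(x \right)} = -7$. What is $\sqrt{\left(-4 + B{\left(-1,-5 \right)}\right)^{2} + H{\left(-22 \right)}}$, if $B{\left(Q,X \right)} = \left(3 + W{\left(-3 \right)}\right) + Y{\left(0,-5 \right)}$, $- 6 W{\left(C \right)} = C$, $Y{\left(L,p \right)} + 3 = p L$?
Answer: $\frac{\sqrt{21}}{2} \approx 2.2913$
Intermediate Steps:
$Y{\left(L,p \right)} = -3 + L p$ ($Y{\left(L,p \right)} = -3 + p L = -3 + L p$)
$W{\left(C \right)} = - \frac{C}{6}$
$B{\left(Q,X \right)} = \frac{1}{2}$ ($B{\left(Q,X \right)} = \left(3 - - \frac{1}{2}\right) + \left(-3 + 0 \left(-5\right)\right) = \left(3 + \frac{1}{2}\right) + \left(-3 + 0\right) = \frac{7}{2} - 3 = \frac{1}{2}$)
$\sqrt{\left(-4 + B{\left(-1,-5 \right)}\right)^{2} + H{\left(-22 \right)}} = \sqrt{\left(-4 + \frac{1}{2}\right)^{2} - 7} = \sqrt{\left(- \frac{7}{2}\right)^{2} - 7} = \sqrt{\frac{49}{4} - 7} = \sqrt{\frac{21}{4}} = \frac{\sqrt{21}}{2}$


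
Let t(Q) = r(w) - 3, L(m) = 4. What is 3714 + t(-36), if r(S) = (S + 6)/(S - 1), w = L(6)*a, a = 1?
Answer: 11143/3 ≈ 3714.3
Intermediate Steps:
w = 4 (w = 4*1 = 4)
r(S) = (6 + S)/(-1 + S)
t(Q) = 1/3 (t(Q) = (6 + 4)/(-1 + 4) - 3 = 10/3 - 3 = 1/3)
3714 + t(-36) = 3714 + 1/3 = 11143/3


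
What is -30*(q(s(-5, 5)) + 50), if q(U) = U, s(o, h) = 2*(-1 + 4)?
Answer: -1680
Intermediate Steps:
s(o, h) = 6 (s(o, h) = 2*3 = 6)
-30*(q(s(-5, 5)) + 50) = -30*(6 + 50) = -30*56 = -1680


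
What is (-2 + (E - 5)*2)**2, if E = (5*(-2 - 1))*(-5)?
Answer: 19044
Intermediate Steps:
E = 75 (E = (5*(-3))*(-5) = -15*(-5) = 75)
(-2 + (E - 5)*2)**2 = (-2 + (75 - 5)*2)**2 = (-2 + 70*2)**2 = (-2 + 140)**2 = 138**2 = 19044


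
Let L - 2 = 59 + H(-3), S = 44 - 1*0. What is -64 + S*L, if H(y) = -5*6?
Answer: 1300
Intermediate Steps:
H(y) = -30
S = 44 (S = 44 + 0 = 44)
L = 31 (L = 2 + (59 - 30) = 2 + 29 = 31)
-64 + S*L = -64 + 44*31 = -64 + 1364 = 1300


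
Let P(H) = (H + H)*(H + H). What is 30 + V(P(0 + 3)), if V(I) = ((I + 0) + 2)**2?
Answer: 1474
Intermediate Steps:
P(H) = 4*H**2 (P(H) = (2*H)*(2*H) = 4*H**2)
V(I) = (2 + I)**2 (V(I) = (I + 2)**2 = (2 + I)**2)
30 + V(P(0 + 3)) = 30 + (2 + 4*(0 + 3)**2)**2 = 30 + (2 + 4*3**2)**2 = 30 + (2 + 4*9)**2 = 30 + (2 + 36)**2 = 30 + 38**2 = 30 + 1444 = 1474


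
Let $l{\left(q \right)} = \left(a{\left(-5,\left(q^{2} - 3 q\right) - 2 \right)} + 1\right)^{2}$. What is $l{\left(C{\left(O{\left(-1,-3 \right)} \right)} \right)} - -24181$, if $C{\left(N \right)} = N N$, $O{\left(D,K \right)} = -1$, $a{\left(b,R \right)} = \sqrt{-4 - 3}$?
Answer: $24175 + 2 i \sqrt{7} \approx 24175.0 + 5.2915 i$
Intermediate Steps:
$a{\left(b,R \right)} = i \sqrt{7}$ ($a{\left(b,R \right)} = \sqrt{-7} = i \sqrt{7}$)
$C{\left(N \right)} = N^{2}$
$l{\left(q \right)} = \left(1 + i \sqrt{7}\right)^{2}$ ($l{\left(q \right)} = \left(i \sqrt{7} + 1\right)^{2} = \left(1 + i \sqrt{7}\right)^{2}$)
$l{\left(C{\left(O{\left(-1,-3 \right)} \right)} \right)} - -24181 = \left(1 + i \sqrt{7}\right)^{2} - -24181 = \left(1 + i \sqrt{7}\right)^{2} + 24181 = 24181 + \left(1 + i \sqrt{7}\right)^{2}$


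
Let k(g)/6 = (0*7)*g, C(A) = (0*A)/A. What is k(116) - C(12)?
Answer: 0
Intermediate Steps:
C(A) = 0 (C(A) = 0/A = 0)
k(g) = 0 (k(g) = 6*((0*7)*g) = 6*(0*g) = 6*0 = 0)
k(116) - C(12) = 0 - 1*0 = 0 + 0 = 0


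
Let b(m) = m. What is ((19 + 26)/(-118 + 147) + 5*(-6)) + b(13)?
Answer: -448/29 ≈ -15.448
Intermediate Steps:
((19 + 26)/(-118 + 147) + 5*(-6)) + b(13) = ((19 + 26)/(-118 + 147) + 5*(-6)) + 13 = (45/29 - 30) + 13 = -825/29 + 13 = -448/29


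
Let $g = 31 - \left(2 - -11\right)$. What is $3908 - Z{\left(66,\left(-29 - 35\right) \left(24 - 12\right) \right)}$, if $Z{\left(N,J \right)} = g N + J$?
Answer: $3488$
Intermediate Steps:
$g = 18$ ($g = 31 - \left(2 + 11\right) = 31 - 13 = 18$)
$Z{\left(N,J \right)} = J + 18 N$ ($Z{\left(N,J \right)} = 18 N + J = J + 18 N$)
$3908 - Z{\left(66,\left(-29 - 35\right) \left(24 - 12\right) \right)} = 3908 - \left(\left(-29 - 35\right) \left(24 - 12\right) + 18 \cdot 66\right) = 3908 - \left(\left(-64\right) 12 + 1188\right) = 3908 - \left(-768 + 1188\right) = 3908 - 420 = 3488$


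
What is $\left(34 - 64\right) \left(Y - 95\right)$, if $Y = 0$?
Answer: $2850$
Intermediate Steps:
$\left(34 - 64\right) \left(Y - 95\right) = \left(34 - 64\right) \left(0 - 95\right) = - 30 \left(0 - 95\right) = \left(-30\right) \left(-95\right) = 2850$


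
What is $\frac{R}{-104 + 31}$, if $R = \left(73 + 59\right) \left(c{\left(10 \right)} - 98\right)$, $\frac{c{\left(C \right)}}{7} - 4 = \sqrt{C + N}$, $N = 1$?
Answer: $\frac{9240}{73} - \frac{924 \sqrt{11}}{73} \approx 84.595$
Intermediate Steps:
$c{\left(C \right)} = 28 + 7 \sqrt{1 + C}$ ($c{\left(C \right)} = 28 + 7 \sqrt{C + 1} = 28 + 7 \sqrt{1 + C}$)
$R = -9240 + 924 \sqrt{11}$ ($R = \left(73 + 59\right) \left(\left(28 + 7 \sqrt{1 + 10}\right) - 98\right) = 132 \left(\left(28 + 7 \sqrt{11}\right) - 98\right) = 132 \left(-70 + 7 \sqrt{11}\right) = -9240 + 924 \sqrt{11} \approx -6175.4$)
$\frac{R}{-104 + 31} = \frac{-9240 + 924 \sqrt{11}}{-104 + 31} = \frac{-9240 + 924 \sqrt{11}}{-73} = - \frac{-9240 + 924 \sqrt{11}}{73} = \frac{9240}{73} - \frac{924 \sqrt{11}}{73}$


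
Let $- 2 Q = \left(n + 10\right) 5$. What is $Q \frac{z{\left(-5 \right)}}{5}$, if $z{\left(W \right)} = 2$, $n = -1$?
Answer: $-9$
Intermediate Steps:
$Q = - \frac{45}{2}$ ($Q = - \frac{\left(-1 + 10\right) 5}{2} = - \frac{9 \cdot 5}{2} = \left(- \frac{1}{2}\right) 45 = - \frac{45}{2} \approx -22.5$)
$Q \frac{z{\left(-5 \right)}}{5} = - \frac{45 \cdot \frac{2}{5}}{2} = - \frac{45 \cdot 2 \cdot \frac{1}{5}}{2} = \left(- \frac{45}{2}\right) \frac{2}{5} = -9$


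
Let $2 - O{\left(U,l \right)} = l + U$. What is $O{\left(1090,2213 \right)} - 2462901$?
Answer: $-2466202$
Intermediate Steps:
$O{\left(U,l \right)} = 2 - U - l$ ($O{\left(U,l \right)} = 2 - \left(l + U\right) = 2 - \left(U + l\right) = 2 - U - l$)
$O{\left(1090,2213 \right)} - 2462901 = \left(2 - 1090 - 2213\right) - 2462901 = -3301 - 2462901 = -2466202$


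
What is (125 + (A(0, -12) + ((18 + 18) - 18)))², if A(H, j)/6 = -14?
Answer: 3481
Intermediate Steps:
A(H, j) = -84 (A(H, j) = 6*(-14) = -84)
(125 + (A(0, -12) + ((18 + 18) - 18)))² = (125 + (-84 + ((18 + 18) - 18)))² = (125 + (-84 + (36 - 18)))² = (125 + (-84 + 18))² = (125 - 66)² = 59² = 3481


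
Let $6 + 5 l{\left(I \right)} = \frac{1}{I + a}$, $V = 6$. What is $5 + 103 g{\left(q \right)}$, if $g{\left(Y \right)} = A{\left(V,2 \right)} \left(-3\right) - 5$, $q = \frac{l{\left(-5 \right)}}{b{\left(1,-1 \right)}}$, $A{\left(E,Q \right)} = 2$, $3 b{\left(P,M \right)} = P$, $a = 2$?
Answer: $-1128$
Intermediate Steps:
$b{\left(P,M \right)} = \frac{P}{3}$
$l{\left(I \right)} = - \frac{6}{5} + \frac{1}{5 \left(2 + I\right)}$ ($l{\left(I \right)} = - \frac{6}{5} + \frac{1}{5 \left(I + 2\right)} = - \frac{6}{5} + \frac{1}{5 \left(2 + I\right)}$)
$q = - \frac{19}{5}$ ($q = \frac{\frac{1}{5} \frac{1}{2 - 5} \left(-11 - -30\right)}{\frac{1}{3} \cdot 1} = \frac{-11 + 30}{5 \left(-3\right)} \frac{1}{\frac{1}{3}} = \frac{1}{5} \left(- \frac{1}{3}\right) 19 \cdot 3 = \left(- \frac{19}{15}\right) 3 = - \frac{19}{5} \approx -3.8$)
$g{\left(Y \right)} = -11$ ($g{\left(Y \right)} = 2 \left(-3\right) - 5 = -6 - 5 = -11$)
$5 + 103 g{\left(q \right)} = 5 + 103 \left(-11\right) = 5 - 1133 = -1128$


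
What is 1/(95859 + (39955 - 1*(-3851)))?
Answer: 1/139665 ≈ 7.1600e-6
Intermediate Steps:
1/(95859 + (39955 - 1*(-3851))) = 1/(95859 + (39955 + 3851)) = 1/(95859 + 43806) = 1/139665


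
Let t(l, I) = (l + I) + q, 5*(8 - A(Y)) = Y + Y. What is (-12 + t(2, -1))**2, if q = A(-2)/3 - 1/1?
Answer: 18496/225 ≈ 82.204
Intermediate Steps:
A(Y) = 8 - 2*Y/5 (A(Y) = 8 - (Y + Y)/5 = 8 - 2*Y/5)
q = 29/15 (q = (8 - 2/5*(-2))/3 - 1/1 = (8 + 4/5)*(1/3) - 1*1 = (44/5)*(1/3) - 1 = 44/15 - 1 = 29/15 ≈ 1.9333)
t(l, I) = 29/15 + I + l (t(l, I) = (l + I) + 29/15 = (I + l) + 29/15 = 29/15 + I + l)
(-12 + t(2, -1))**2 = (-12 + (29/15 - 1 + 2))**2 = (-12 + 44/15)**2 = (-136/15)**2 = 18496/225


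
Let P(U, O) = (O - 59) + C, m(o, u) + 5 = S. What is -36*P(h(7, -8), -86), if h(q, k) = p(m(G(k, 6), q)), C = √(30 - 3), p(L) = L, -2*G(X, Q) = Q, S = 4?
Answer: 5220 - 108*√3 ≈ 5032.9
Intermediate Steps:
G(X, Q) = -Q/2
m(o, u) = -1 (m(o, u) = -5 + 4 = -1)
C = 3*√3 (C = √27 = 3*√3 ≈ 5.1962)
h(q, k) = -1
P(U, O) = -59 + O + 3*√3 (P(U, O) = (O - 59) + 3*√3 = (-59 + O) + 3*√3 = -59 + O + 3*√3)
-36*P(h(7, -8), -86) = -36*(-59 - 86 + 3*√3) = -36*(-145 + 3*√3) = 5220 - 108*√3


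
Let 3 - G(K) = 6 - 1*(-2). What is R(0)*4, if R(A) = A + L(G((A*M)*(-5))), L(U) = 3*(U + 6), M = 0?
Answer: 12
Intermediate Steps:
G(K) = -5 (G(K) = 3 - (6 - 1*(-2)) = 3 - (6 + 2) = 3 - 1*8 = 3 - 8 = -5)
L(U) = 18 + 3*U (L(U) = 3*(6 + U) = 18 + 3*U)
R(A) = 3 + A (R(A) = A + (18 + 3*(-5)) = A + (18 - 15) = A + 3 = 3 + A)
R(0)*4 = (3 + 0)*4 = 3*4 = 12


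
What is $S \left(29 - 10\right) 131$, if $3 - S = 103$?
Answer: $-248900$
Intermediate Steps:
$S = -100$ ($S = 3 - 103 = -100$)
$S \left(29 - 10\right) 131 = - 100 \left(29 - 10\right) 131 = \left(-100\right) 19 \cdot 131 = \left(-1900\right) 131 = -248900$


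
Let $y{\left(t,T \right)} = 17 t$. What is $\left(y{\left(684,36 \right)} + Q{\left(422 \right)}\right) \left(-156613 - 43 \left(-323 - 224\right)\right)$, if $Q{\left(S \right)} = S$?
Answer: $-1603758600$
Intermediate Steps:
$\left(y{\left(684,36 \right)} + Q{\left(422 \right)}\right) \left(-156613 - 43 \left(-323 - 224\right)\right) = \left(17 \cdot 684 + 422\right) \left(-156613 - 43 \left(-323 - 224\right)\right) = \left(11628 + 422\right) \left(-156613 - -23521\right) = 12050 \left(-156613 + 23521\right) = 12050 \left(-133092\right) = -1603758600$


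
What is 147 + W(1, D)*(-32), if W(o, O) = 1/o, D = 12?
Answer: 115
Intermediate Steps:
147 + W(1, D)*(-32) = 147 - 32/1 = 147 + 1*(-32) = 147 - 32 = 115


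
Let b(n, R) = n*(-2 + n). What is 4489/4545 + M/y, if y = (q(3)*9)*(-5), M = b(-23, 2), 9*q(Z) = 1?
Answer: -518186/4545 ≈ -114.01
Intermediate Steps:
q(Z) = ⅑ (q(Z) = (⅑)*1 = ⅑)
M = 575 (M = -23*(-2 - 23) = -23*(-25) = 575)
y = -5 (y = ((⅑)*9)*(-5) = 1*(-5) = -5)
4489/4545 + M/y = 4489/4545 + 575/(-5) = 4489*(1/4545) + 575*(-⅕) = 4489/4545 - 115 = -518186/4545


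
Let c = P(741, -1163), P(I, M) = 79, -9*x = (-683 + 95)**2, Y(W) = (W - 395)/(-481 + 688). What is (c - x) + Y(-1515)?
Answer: 7966555/207 ≈ 38486.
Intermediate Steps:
Y(W) = -395/207 + W/207 (Y(W) = (-395 + W)/207 = (-395 + W)*(1/207) = -395/207 + W/207)
x = -38416 (x = -(-683 + 95)**2/9 = -1/9*(-588)**2 = -1/9*345744 = -38416)
c = 79
(c - x) + Y(-1515) = (79 - 1*(-38416)) + (-395/207 + (1/207)*(-1515)) = (79 + 38416) + (-395/207 - 505/69) = 38495 - 1910/207 = 7966555/207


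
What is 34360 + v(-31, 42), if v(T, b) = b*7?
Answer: 34654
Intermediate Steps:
v(T, b) = 7*b
34360 + v(-31, 42) = 34360 + 7*42 = 34360 + 294 = 34654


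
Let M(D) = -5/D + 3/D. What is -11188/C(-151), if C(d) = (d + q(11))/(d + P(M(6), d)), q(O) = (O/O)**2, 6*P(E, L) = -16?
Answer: -2578834/225 ≈ -11461.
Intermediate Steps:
M(D) = -2/D
P(E, L) = -8/3 (P(E, L) = (1/6)*(-16) = -8/3)
q(O) = 1 (q(O) = 1**2 = 1)
C(d) = (1 + d)/(-8/3 + d) (C(d) = (d + 1)/(d - 8/3) = (1 + d)/(-8/3 + d))
-11188/C(-151) = -11188*(-8 + 3*(-151))/(3*(1 - 151)) = -11188/(3*(-150)/(-8 - 453)) = -11188/(3*(-150)/(-461)) = -11188/(3*(-1/461)*(-150)) = -11188/450/461 = -11188*461/450 = -2578834/225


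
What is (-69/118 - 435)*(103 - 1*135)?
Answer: 822384/59 ≈ 13939.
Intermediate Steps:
(-69/118 - 435)*(103 - 1*135) = (-69*1/118 - 435)*(103 - 135) = (-69/118 - 435)*(-32) = -51399/118*(-32) = 822384/59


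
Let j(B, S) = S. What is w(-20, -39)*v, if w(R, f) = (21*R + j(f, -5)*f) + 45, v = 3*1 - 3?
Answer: 0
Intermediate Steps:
v = 0 (v = 3 - 3 = 0)
w(R, f) = 45 - 5*f + 21*R (w(R, f) = (21*R - 5*f) + 45 = (-5*f + 21*R) + 45 = 45 - 5*f + 21*R)
w(-20, -39)*v = (45 - 5*(-39) + 21*(-20))*0 = (45 + 195 - 420)*0 = -180*0 = 0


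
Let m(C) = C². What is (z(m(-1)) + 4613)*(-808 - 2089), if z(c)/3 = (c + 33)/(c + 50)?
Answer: -13369655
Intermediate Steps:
z(c) = 3*(33 + c)/(50 + c) (z(c) = 3*((c + 33)/(c + 50)) = 3*((33 + c)/(50 + c)) = 3*(33 + c)/(50 + c))
(z(m(-1)) + 4613)*(-808 - 2089) = (3*(33 + (-1)²)/(50 + (-1)²) + 4613)*(-808 - 2089) = (3*(33 + 1)/(50 + 1) + 4613)*(-2897) = (3*34/51 + 4613)*(-2897) = (3*(1/51)*34 + 4613)*(-2897) = (2 + 4613)*(-2897) = 4615*(-2897) = -13369655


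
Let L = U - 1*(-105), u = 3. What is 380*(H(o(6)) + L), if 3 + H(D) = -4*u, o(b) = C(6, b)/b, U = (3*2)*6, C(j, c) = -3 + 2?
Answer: 47880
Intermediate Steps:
C(j, c) = -1
U = 36 (U = 6*6 = 36)
o(b) = -1/b
L = 141 (L = 36 - 1*(-105) = 36 + 105 = 141)
H(D) = -15 (H(D) = -3 - 4*3 = -3 - 12 = -15)
380*(H(o(6)) + L) = 380*(-15 + 141) = 380*126 = 47880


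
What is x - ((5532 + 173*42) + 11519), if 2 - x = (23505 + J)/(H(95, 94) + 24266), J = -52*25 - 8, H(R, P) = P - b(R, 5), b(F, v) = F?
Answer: -590025672/24265 ≈ -24316.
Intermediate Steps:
H(R, P) = P - R
J = -1308 (J = -1300 - 8 = -1308)
x = 26333/24265 (x = 2 - (23505 - 1308)/((94 - 1*95) + 24266) = 2 - 22197/((94 - 95) + 24266) = 2 - 22197/(-1 + 24266) = 2 - 22197/24265 = 26333/24265 ≈ 1.0852)
x - ((5532 + 173*42) + 11519) = 26333/24265 - ((5532 + 173*42) + 11519) = 26333/24265 - ((5532 + 7266) + 11519) = 26333/24265 - (12798 + 11519) = 26333/24265 - 1*24317 = 26333/24265 - 24317 = -590025672/24265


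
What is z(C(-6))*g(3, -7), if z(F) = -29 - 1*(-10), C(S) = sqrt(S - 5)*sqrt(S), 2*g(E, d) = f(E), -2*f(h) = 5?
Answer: 95/4 ≈ 23.750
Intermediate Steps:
f(h) = -5/2 (f(h) = -1/2*5 = -5/2)
g(E, d) = -5/4 (g(E, d) = (1/2)*(-5/2) = -5/4)
C(S) = sqrt(S)*sqrt(-5 + S) (C(S) = sqrt(-5 + S)*sqrt(S) = sqrt(S)*sqrt(-5 + S))
z(F) = -19 (z(F) = -29 + 10 = -19)
z(C(-6))*g(3, -7) = -19*(-5/4) = 95/4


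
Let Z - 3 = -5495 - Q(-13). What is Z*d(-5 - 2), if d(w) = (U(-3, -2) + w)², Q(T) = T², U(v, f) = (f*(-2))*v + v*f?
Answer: -956709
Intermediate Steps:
U(v, f) = -f*v (U(v, f) = (-2*f)*v + f*v = -2*f*v + f*v = -f*v)
Z = -5661 (Z = 3 + (-5495 - 1*(-13)²) = 3 + (-5495 - 1*169) = 3 + (-5495 - 169) = 3 - 5664 = -5661)
d(w) = (-6 + w)² (d(w) = (-1*(-2)*(-3) + w)² = (-6 + w)²)
Z*d(-5 - 2) = -5661*(-6 + (-5 - 2))² = -5661*(-6 - 7)² = -5661*(-13)² = -5661*169 = -956709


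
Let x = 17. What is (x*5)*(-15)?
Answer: -1275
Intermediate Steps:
(x*5)*(-15) = (17*5)*(-15) = 85*(-15) = -1275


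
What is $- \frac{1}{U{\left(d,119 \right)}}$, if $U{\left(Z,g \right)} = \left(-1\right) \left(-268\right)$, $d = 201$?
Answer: $- \frac{1}{268} \approx -0.0037313$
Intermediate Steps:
$U{\left(Z,g \right)} = 268$
$- \frac{1}{U{\left(d,119 \right)}} = - \frac{1}{268}$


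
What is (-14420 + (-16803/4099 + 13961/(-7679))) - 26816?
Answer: -1298139705532/31476221 ≈ -41242.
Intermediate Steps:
(-14420 + (-16803/4099 + 13961/(-7679))) - 26816 = (-14420 + (-16803*1/4099 + 13961*(-1/7679))) - 26816 = (-14420 + (-16803/4099 - 13961/7679)) - 26816 = (-14420 - 186256376/31476221) - 26816 = -454073363196/31476221 - 26816 = -1298139705532/31476221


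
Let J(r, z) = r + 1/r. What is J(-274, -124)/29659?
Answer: -75077/8126566 ≈ -0.0092385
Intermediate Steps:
J(-274, -124)/29659 = (-274 + 1/(-274))/29659 = (-274 - 1/274)*(1/29659) = -75077/274*1/29659 = -75077/8126566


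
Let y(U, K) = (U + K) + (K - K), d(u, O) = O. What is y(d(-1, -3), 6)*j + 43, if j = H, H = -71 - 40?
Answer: -290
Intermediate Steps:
y(U, K) = K + U (y(U, K) = (K + U) + 0 = K + U)
H = -111
j = -111
y(d(-1, -3), 6)*j + 43 = (6 - 3)*(-111) + 43 = 3*(-111) + 43 = -333 + 43 = -290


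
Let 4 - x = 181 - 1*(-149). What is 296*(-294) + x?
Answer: -87350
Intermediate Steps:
x = -326 (x = 4 - (181 - 1*(-149)) = 4 - (181 + 149) = 4 - 1*330 = 4 - 330 = -326)
296*(-294) + x = 296*(-294) - 326 = -87024 - 326 = -87350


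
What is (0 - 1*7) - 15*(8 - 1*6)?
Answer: -37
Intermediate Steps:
(0 - 1*7) - 15*(8 - 1*6) = (0 - 7) - 15*(8 - 6) = -7 - 15*2 = -7 - 30 = -37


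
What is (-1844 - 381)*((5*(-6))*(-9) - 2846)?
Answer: 5731600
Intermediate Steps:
(-1844 - 381)*((5*(-6))*(-9) - 2846) = -2225*(-30*(-9) - 2846) = -2225*(270 - 2846) = -2225*(-2576) = 5731600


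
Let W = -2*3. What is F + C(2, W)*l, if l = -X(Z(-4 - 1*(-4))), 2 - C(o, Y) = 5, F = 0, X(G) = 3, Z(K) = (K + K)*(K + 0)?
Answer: 9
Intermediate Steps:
Z(K) = 2*K² (Z(K) = (2*K)*K = 2*K²)
W = -6
C(o, Y) = -3 (C(o, Y) = 2 - 1*5 = 2 - 5 = -3)
l = -3 (l = -1*3 = -3)
F + C(2, W)*l = 0 - 3*(-3) = 0 + 9 = 9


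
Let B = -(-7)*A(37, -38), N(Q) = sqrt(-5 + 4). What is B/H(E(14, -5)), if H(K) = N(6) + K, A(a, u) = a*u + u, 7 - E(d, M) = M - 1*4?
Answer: -161728/257 + 10108*I/257 ≈ -629.29 + 39.331*I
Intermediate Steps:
E(d, M) = 11 - M (E(d, M) = 7 - (M - 1*4) = 7 - (M - 4) = 7 - (-4 + M) = 7 + (4 - M) = 11 - M)
A(a, u) = u + a*u
N(Q) = I (N(Q) = sqrt(-1) = I)
H(K) = I + K
B = -10108 (B = -(-7)*(-38*(1 + 37)) = -(-7)*(-38*38) = -(-7)*(-1444) = -1*10108 = -10108)
B/H(E(14, -5)) = -10108/(I + (11 - 1*(-5))) = -10108/(I + (11 + 5)) = -10108/(I + 16) = -10108*(16 - I)/257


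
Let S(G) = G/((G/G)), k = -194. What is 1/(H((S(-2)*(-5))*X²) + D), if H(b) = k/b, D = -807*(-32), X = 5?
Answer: 125/3227903 ≈ 3.8725e-5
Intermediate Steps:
S(G) = G (S(G) = G/1 = G*1 = G)
D = 25824
H(b) = -194/b
1/(H((S(-2)*(-5))*X²) + D) = 1/(-194/(-2*(-5)*5²) + 25824) = 1/(-194/(10*25) + 25824) = 1/(-194/250 + 25824) = 1/(-194*1/250 + 25824) = 1/(-97/125 + 25824) = 1/(3227903/125) = 125/3227903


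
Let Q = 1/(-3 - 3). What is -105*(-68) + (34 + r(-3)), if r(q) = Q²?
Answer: 258265/36 ≈ 7174.0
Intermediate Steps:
Q = -⅙ (Q = 1/(-6) = -⅙ ≈ -0.16667)
r(q) = 1/36 (r(q) = (-⅙)² = 1/36)
-105*(-68) + (34 + r(-3)) = -105*(-68) + (34 + 1/36) = 7140 + 1225/36 = 258265/36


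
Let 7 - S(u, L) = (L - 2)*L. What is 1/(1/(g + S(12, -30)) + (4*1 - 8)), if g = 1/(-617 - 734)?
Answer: -1287504/5151367 ≈ -0.24993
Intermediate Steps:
g = -1/1351 (g = 1/(-1351) = -1/1351 ≈ -0.00074019)
S(u, L) = 7 - L*(-2 + L) (S(u, L) = 7 - (L - 2)*L = 7 - (-2 + L)*L = 7 - L*(-2 + L))
1/(1/(g + S(12, -30)) + (4*1 - 8)) = 1/(1/(-1/1351 + (7 - 1*(-30)² + 2*(-30))) + (4*1 - 8)) = 1/(1/(-1/1351 + (7 - 1*900 - 60)) + (4 - 8)) = 1/(1/(-1/1351 + (7 - 900 - 60)) - 4) = 1/(1/(-1/1351 - 953) - 4) = 1/(1/(-1287504/1351) - 4) = 1/(-1351/1287504 - 4) = 1/(-5151367/1287504) = -1287504/5151367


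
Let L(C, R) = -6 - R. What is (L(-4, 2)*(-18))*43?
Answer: 6192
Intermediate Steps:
(L(-4, 2)*(-18))*43 = ((-6 - 1*2)*(-18))*43 = ((-6 - 2)*(-18))*43 = -8*(-18)*43 = 144*43 = 6192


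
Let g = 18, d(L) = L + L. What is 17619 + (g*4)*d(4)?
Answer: 18195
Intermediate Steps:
d(L) = 2*L
17619 + (g*4)*d(4) = 17619 + (18*4)*(2*4) = 17619 + 72*8 = 17619 + 576 = 18195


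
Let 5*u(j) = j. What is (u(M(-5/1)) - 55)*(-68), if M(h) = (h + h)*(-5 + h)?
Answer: 2380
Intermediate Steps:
M(h) = 2*h*(-5 + h) (M(h) = (2*h)*(-5 + h) = 2*h*(-5 + h))
u(j) = j/5
(u(M(-5/1)) - 55)*(-68) = ((2*(-5/1)*(-5 - 5/1))/5 - 55)*(-68) = ((2*(-5*1)*(-5 - 5*1))/5 - 55)*(-68) = ((2*(-5)*(-5 - 5))/5 - 55)*(-68) = ((2*(-5)*(-10))/5 - 55)*(-68) = ((⅕)*100 - 55)*(-68) = (20 - 55)*(-68) = -35*(-68) = 2380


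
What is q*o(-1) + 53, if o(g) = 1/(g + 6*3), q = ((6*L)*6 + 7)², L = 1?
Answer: 2750/17 ≈ 161.76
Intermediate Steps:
q = 1849 (q = ((6*1)*6 + 7)² = (6*6 + 7)² = (36 + 7)² = 43² = 1849)
o(g) = 1/(18 + g) (o(g) = 1/(g + 18) = 1/(18 + g))
q*o(-1) + 53 = 1849/(18 - 1) + 53 = 1849/17 + 53 = 2750/17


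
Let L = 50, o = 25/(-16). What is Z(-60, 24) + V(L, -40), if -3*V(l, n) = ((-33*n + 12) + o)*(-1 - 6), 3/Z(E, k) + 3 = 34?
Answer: 4619423/1488 ≈ 3104.4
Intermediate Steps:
o = -25/16 (o = 25*(-1/16) = -25/16 ≈ -1.5625)
Z(E, k) = 3/31 (Z(E, k) = 3/(-3 + 34) = 3/31)
V(l, n) = 1169/48 - 77*n (V(l, n) = -((-33*n + 12) - 25/16)*(-1 - 6)/3 = -((12 - 33*n) - 25/16)*(-7)/3 = -(167/16 - 33*n)*(-7)/3 = -(-1169/16 + 231*n)/3 = 1169/48 - 77*n)
Z(-60, 24) + V(L, -40) = 3/31 + (1169/48 - 77*(-40)) = 3/31 + (1169/48 + 3080) = 3/31 + 149009/48 = 4619423/1488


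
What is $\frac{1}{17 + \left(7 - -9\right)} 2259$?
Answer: $\frac{753}{11} \approx 68.455$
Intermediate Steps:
$\frac{1}{17 + \left(7 - -9\right)} 2259 = \frac{1}{17 + \left(7 + 9\right)} 2259 = \frac{1}{17 + 16} \cdot 2259 = \frac{1}{33} \cdot 2259 = \frac{753}{11}$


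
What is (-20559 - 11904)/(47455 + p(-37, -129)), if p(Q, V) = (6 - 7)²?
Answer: -32463/47456 ≈ -0.68406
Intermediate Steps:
p(Q, V) = 1 (p(Q, V) = (-1)² = 1)
(-20559 - 11904)/(47455 + p(-37, -129)) = (-20559 - 11904)/(47455 + 1) = -32463/47456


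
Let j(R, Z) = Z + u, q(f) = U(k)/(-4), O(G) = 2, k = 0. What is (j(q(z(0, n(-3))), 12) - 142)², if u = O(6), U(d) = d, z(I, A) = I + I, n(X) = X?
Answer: 16384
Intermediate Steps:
z(I, A) = 2*I
u = 2
q(f) = 0 (q(f) = 0/(-4) = 0*(-¼) = 0)
j(R, Z) = 2 + Z (j(R, Z) = Z + 2 = 2 + Z)
(j(q(z(0, n(-3))), 12) - 142)² = ((2 + 12) - 142)² = (14 - 142)² = (-128)² = 16384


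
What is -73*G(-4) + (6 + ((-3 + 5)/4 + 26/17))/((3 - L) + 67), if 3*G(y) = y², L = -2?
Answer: -317605/816 ≈ -389.22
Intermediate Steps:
G(y) = y²/3
-73*G(-4) + (6 + ((-3 + 5)/4 + 26/17))/((3 - L) + 67) = -73*(-4)²/3 + (6 + ((-3 + 5)/4 + 26/17))/((3 - 1*(-2)) + 67) = -73*16/3 + (6 + (2*(¼) + 26*(1/17)))/((3 + 2) + 67) = -73*16/3 + (6 + (½ + 26/17))/(5 + 67) = -1168/3 + (6 + 69/34)/72 = -1168/3 + (273/34)*(1/72) = -1168/3 + 91/816 = -317605/816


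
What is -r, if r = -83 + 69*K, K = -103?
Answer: 7190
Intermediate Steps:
r = -7190 (r = -83 + 69*(-103) = -83 - 7107 = -7190)
-r = -1*(-7190) = 7190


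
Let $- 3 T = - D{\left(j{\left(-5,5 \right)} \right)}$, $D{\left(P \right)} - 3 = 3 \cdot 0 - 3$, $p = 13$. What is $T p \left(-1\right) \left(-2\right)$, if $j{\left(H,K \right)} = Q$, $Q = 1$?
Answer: $0$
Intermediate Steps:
$j{\left(H,K \right)} = 1$
$D{\left(P \right)} = 0$ ($D{\left(P \right)} = 3 + \left(3 \cdot 0 - 3\right) = 3 + \left(0 - 3\right) = 3 - 3 = 0$)
$T = 0$ ($T = - \frac{\left(-1\right) 0}{3} = \left(- \frac{1}{3}\right) 0 = 0$)
$T p \left(-1\right) \left(-2\right) = 0 \cdot 13 \left(-1\right) \left(-2\right) = 0 \left(-13\right) \left(-2\right) = 0 \left(-2\right) = 0$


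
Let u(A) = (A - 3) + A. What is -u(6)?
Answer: -9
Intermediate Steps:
u(A) = -3 + 2*A (u(A) = (-3 + A) + A = -3 + 2*A)
-u(6) = -(-3 + 2*6) = -(-3 + 12) = -1*9 = -9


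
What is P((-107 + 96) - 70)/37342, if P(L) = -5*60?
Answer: -150/18671 ≈ -0.0080338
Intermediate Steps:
P(L) = -300
P((-107 + 96) - 70)/37342 = -300/37342 = -300*1/37342 = -150/18671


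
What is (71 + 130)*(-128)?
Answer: -25728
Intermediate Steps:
(71 + 130)*(-128) = 201*(-128) = -25728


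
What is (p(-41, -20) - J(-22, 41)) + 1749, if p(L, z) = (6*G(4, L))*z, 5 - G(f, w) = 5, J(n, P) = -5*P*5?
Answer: 2774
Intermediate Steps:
J(n, P) = -25*P
G(f, w) = 0 (G(f, w) = 5 - 1*5 = 5 - 5 = 0)
p(L, z) = 0 (p(L, z) = (6*0)*z = 0*z = 0)
(p(-41, -20) - J(-22, 41)) + 1749 = (0 - (-25)*41) + 1749 = (0 - 1*(-1025)) + 1749 = (0 + 1025) + 1749 = 1025 + 1749 = 2774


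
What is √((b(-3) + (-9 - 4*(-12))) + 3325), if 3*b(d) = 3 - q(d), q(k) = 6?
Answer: √3363 ≈ 57.991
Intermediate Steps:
b(d) = -1 (b(d) = (3 - 1*6)/3 = (3 - 6)/3 = (⅓)*(-3) = -1)
√((b(-3) + (-9 - 4*(-12))) + 3325) = √((-1 + (-9 - 4*(-12))) + 3325) = √((-1 + (-9 + 48)) + 3325) = √((-1 + 39) + 3325) = √(38 + 3325) = √3363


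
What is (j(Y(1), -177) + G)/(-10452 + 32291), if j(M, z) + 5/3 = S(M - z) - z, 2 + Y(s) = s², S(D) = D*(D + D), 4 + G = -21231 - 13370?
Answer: 82567/65517 ≈ 1.2602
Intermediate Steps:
G = -34605 (G = -4 + (-21231 - 13370) = -4 - 34601 = -34605)
S(D) = 2*D² (S(D) = D*(2*D) = 2*D²)
Y(s) = -2 + s²
j(M, z) = -5/3 - z + 2*(M - z)² (j(M, z) = -5/3 + (2*(M - z)² - z) = -5/3 + (-z + 2*(M - z)²) = -5/3 - z + 2*(M - z)²)
(j(Y(1), -177) + G)/(-10452 + 32291) = ((-5/3 - 1*(-177) + 2*((-2 + 1²) - 1*(-177))²) - 34605)/(-10452 + 32291) = ((-5/3 + 177 + 2*((-2 + 1) + 177)²) - 34605)/21839 = ((-5/3 + 177 + 2*(-1 + 177)²) - 34605)*(1/21839) = ((-5/3 + 177 + 2*176²) - 34605)*(1/21839) = ((-5/3 + 177 + 2*30976) - 34605)*(1/21839) = ((-5/3 + 177 + 61952) - 34605)*(1/21839) = (186382/3 - 34605)*(1/21839) = (82567/3)*(1/21839) = 82567/65517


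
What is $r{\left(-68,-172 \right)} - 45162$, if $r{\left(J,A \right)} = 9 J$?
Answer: $-45774$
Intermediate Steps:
$r{\left(-68,-172 \right)} - 45162 = 9 \left(-68\right) - 45162 = -612 - 45162 = -45774$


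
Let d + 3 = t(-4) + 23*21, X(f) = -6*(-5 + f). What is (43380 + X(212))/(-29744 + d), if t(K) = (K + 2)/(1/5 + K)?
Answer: -400311/278003 ≈ -1.4400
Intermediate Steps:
t(K) = (2 + K)/(1/5 + K)
X(f) = 30 - 6*f
d = 9130/19 (d = -3 + (5*(2 - 4)/(1 + 5*(-4)) + 23*21) = -3 + (5*(-2)/(1 - 20) + 483) = -3 + (5*(-2)/(-19) + 483) = -3 + (5*(-1/19)*(-2) + 483) = -3 + (10/19 + 483) = -3 + 9187/19 = 9130/19 ≈ 480.53)
(43380 + X(212))/(-29744 + d) = (43380 + (30 - 6*212))/(-29744 + 9130/19) = (43380 + (30 - 1272))/(-556006/19) = (43380 - 1242)*(-19/556006) = 42138*(-19/556006) = -400311/278003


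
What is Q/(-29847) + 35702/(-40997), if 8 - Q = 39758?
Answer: 188011052/407879153 ≈ 0.46095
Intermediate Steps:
Q = -39750 (Q = 8 - 1*39758 = 8 - 39758 = -39750)
Q/(-29847) + 35702/(-40997) = -39750/(-29847) + 35702/(-40997) = -39750*(-1/29847) + 35702*(-1/40997) = 13250/9949 - 35702/40997 = 188011052/407879153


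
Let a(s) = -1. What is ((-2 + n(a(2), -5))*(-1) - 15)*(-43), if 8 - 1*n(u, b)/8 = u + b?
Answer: 5375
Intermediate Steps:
n(u, b) = 64 - 8*b - 8*u (n(u, b) = 64 - 8*(u + b) = 64 - 8*(b + u) = 64 + (-8*b - 8*u) = 64 - 8*b - 8*u)
((-2 + n(a(2), -5))*(-1) - 15)*(-43) = ((-2 + (64 - 8*(-5) - 8*(-1)))*(-1) - 15)*(-43) = ((-2 + (64 + 40 + 8))*(-1) - 15)*(-43) = ((-2 + 112)*(-1) - 15)*(-43) = (110*(-1) - 15)*(-43) = (-110 - 15)*(-43) = -125*(-43) = 5375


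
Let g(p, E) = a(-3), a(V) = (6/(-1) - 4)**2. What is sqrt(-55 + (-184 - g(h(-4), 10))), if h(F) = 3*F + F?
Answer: I*sqrt(339) ≈ 18.412*I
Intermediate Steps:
a(V) = 100 (a(V) = (6*(-1) - 4)**2 = (-6 - 4)**2 = (-10)**2 = 100)
h(F) = 4*F
g(p, E) = 100
sqrt(-55 + (-184 - g(h(-4), 10))) = sqrt(-55 + (-184 - 1*100)) = sqrt(-55 + (-184 - 100)) = sqrt(-55 - 284) = sqrt(-339) = I*sqrt(339)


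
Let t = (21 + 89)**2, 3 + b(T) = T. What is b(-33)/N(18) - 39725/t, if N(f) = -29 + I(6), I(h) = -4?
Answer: -1061/484 ≈ -2.1922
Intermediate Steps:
b(T) = -3 + T
t = 12100 (t = 110**2 = 12100)
N(f) = -33 (N(f) = -29 - 4 = -33)
b(-33)/N(18) - 39725/t = (-3 - 33)/(-33) - 39725/12100 = -36*(-1/33) - 39725*1/12100 = 12/11 - 1589/484 = -1061/484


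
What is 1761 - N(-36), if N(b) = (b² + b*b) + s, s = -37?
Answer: -794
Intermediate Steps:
N(b) = -37 + 2*b² (N(b) = (b² + b*b) - 37 = (b² + b²) - 37 = 2*b² - 37 = -37 + 2*b²)
1761 - N(-36) = 1761 - (-37 + 2*(-36)²) = 1761 - (-37 + 2*1296) = 1761 - (-37 + 2592) = 1761 - 1*2555 = 1761 - 2555 = -794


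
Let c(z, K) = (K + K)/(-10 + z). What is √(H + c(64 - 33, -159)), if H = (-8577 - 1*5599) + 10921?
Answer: I*√160237/7 ≈ 57.185*I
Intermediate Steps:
c(z, K) = 2*K/(-10 + z) (c(z, K) = (2*K)/(-10 + z) = 2*K/(-10 + z))
H = -3255 (H = (-8577 - 5599) + 10921 = -14176 + 10921 = -3255)
√(H + c(64 - 33, -159)) = √(-3255 + 2*(-159)/(-10 + (64 - 33))) = √(-3255 + 2*(-159)/(-10 + 31)) = √(-3255 + 2*(-159)/21) = √(-3255 + 2*(-159)*(1/21)) = √(-3255 - 106/7) = √(-22891/7) = I*√160237/7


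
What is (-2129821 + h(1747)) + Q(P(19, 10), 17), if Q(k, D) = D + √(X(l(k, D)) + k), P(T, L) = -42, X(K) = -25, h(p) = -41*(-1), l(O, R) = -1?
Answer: -2129763 + I*√67 ≈ -2.1298e+6 + 8.1853*I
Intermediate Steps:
h(p) = 41
Q(k, D) = D + √(-25 + k)
(-2129821 + h(1747)) + Q(P(19, 10), 17) = (-2129821 + 41) + (17 + √(-25 - 42)) = -2129780 + (17 + √(-67)) = -2129780 + (17 + I*√67) = -2129763 + I*√67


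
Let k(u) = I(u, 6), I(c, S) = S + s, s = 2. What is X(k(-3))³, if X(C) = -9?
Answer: -729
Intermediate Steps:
I(c, S) = 2 + S (I(c, S) = S + 2 = 2 + S)
k(u) = 8 (k(u) = 2 + 6 = 8)
X(k(-3))³ = (-9)³ = -729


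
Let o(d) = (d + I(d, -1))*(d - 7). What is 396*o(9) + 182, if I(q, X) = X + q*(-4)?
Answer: -21994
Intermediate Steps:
I(q, X) = X - 4*q
o(d) = (-1 - 3*d)*(-7 + d) (o(d) = (d + (-1 - 4*d))*(d - 7) = (-1 - 3*d)*(-7 + d))
396*o(9) + 182 = 396*(7 - 3*9² + 20*9) + 182 = 396*(7 - 3*81 + 180) + 182 = 396*(7 - 243 + 180) + 182 = 396*(-56) + 182 = -22176 + 182 = -21994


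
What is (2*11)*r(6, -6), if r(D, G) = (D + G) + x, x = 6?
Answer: 132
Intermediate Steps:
r(D, G) = 6 + D + G (r(D, G) = (D + G) + 6 = 6 + D + G)
(2*11)*r(6, -6) = (2*11)*(6 + 6 - 6) = 22*6 = 132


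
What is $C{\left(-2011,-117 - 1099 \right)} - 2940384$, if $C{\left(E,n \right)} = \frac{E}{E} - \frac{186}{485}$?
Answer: $- \frac{1426085941}{485} \approx -2.9404 \cdot 10^{6}$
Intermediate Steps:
$C{\left(E,n \right)} = \frac{299}{485}$ ($C{\left(E,n \right)} = 1 - \frac{186}{485} = \frac{299}{485}$)
$C{\left(-2011,-117 - 1099 \right)} - 2940384 = \frac{299}{485} - 2940384 = - \frac{1426085941}{485}$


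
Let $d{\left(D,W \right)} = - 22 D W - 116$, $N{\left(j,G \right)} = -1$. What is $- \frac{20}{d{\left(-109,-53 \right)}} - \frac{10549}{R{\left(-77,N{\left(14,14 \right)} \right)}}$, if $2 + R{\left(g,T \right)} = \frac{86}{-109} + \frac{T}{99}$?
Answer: $\frac{206869381307}{54891115} \approx 3768.7$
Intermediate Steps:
$R{\left(g,T \right)} = - \frac{304}{109} + \frac{T}{99}$ ($R{\left(g,T \right)} = -2 + \left(\frac{86}{-109} + \frac{T}{99}\right) = -2 + \left(86 \left(- \frac{1}{109}\right) + T \frac{1}{99}\right) = -2 + \left(- \frac{86}{109} + \frac{T}{99}\right) = - \frac{304}{109} + \frac{T}{99}$)
$d{\left(D,W \right)} = -116 - 22 D W$ ($d{\left(D,W \right)} = - 22 D W - 116 = -116 - 22 D W$)
$- \frac{20}{d{\left(-109,-53 \right)}} - \frac{10549}{R{\left(-77,N{\left(14,14 \right)} \right)}} = - \frac{20}{-116 - \left(-2398\right) \left(-53\right)} - \frac{10549}{- \frac{304}{109} + \frac{1}{99} \left(-1\right)} = - \frac{20}{-116 - 127094} - \frac{10549}{- \frac{304}{109} - \frac{1}{99}} = - \frac{20}{-127210} - \frac{10549}{- \frac{30205}{10791}} = \left(-20\right) \left(- \frac{1}{127210}\right) - - \frac{16262037}{4315} = \frac{2}{12721} + \frac{16262037}{4315} = \frac{206869381307}{54891115}$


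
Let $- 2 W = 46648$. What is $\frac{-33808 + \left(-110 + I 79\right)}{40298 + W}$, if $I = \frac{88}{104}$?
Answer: $- \frac{440065}{220662} \approx -1.9943$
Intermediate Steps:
$I = \frac{11}{13}$ ($I = 88 \cdot \frac{1}{104} = \frac{11}{13} \approx 0.84615$)
$W = -23324$ ($W = \left(- \frac{1}{2}\right) 46648 = -23324$)
$\frac{-33808 + \left(-110 + I 79\right)}{40298 + W} = \frac{-33808 + \left(-110 + \frac{11}{13} \cdot 79\right)}{40298 - 23324} = \frac{-33808 + \left(-110 + \frac{869}{13}\right)}{16974} = \left(-33808 - \frac{561}{13}\right) \frac{1}{16974} = \left(- \frac{440065}{13}\right) \frac{1}{16974} = - \frac{440065}{220662}$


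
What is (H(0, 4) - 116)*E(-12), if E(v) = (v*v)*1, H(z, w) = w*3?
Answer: -14976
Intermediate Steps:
H(z, w) = 3*w
E(v) = v² (E(v) = v²*1 = v²)
(H(0, 4) - 116)*E(-12) = (3*4 - 116)*(-12)² = (12 - 116)*144 = -104*144 = -14976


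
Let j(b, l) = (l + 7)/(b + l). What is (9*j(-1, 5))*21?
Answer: 567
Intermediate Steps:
j(b, l) = (7 + l)/(b + l)
(9*j(-1, 5))*21 = (9*((7 + 5)/(-1 + 5)))*21 = (9*(12/4))*21 = (9*((¼)*12))*21 = (9*3)*21 = 27*21 = 567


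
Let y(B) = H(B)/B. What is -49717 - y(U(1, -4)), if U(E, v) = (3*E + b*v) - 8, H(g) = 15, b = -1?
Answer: -49702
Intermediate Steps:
U(E, v) = -8 - v + 3*E (U(E, v) = (3*E - v) - 8 = (-v + 3*E) - 8 = -8 - v + 3*E)
y(B) = 15/B
-49717 - y(U(1, -4)) = -49717 - 15/(-8 - 1*(-4) + 3*1) = -49717 - 15/(-8 + 4 + 3) = -49717 - 15/(-1) = -49717 - 15*(-1) = -49717 - 1*(-15) = -49717 + 15 = -49702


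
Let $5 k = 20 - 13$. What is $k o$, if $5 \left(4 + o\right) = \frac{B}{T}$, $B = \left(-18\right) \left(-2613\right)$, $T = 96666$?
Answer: $- \frac{2200667}{402775} \approx -5.4638$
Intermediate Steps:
$B = 47034$
$o = - \frac{314381}{80555}$ ($o = -4 + \frac{47034 \cdot \frac{1}{96666}}{5} = -4 + \frac{1}{5} \cdot \frac{7839}{16111} = -4 + \frac{7839}{80555} = - \frac{314381}{80555} \approx -3.9027$)
$k = \frac{7}{5}$ ($k = \frac{20 - 13}{5} = \frac{1}{5} \cdot 7 = \frac{7}{5} \approx 1.4$)
$k o = \frac{7}{5} \left(- \frac{314381}{80555}\right) = - \frac{2200667}{402775}$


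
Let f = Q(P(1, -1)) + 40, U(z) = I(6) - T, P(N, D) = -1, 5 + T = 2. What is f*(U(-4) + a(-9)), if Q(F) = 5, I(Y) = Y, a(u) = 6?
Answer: 675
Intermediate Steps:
T = -3 (T = -5 + 2 = -3)
U(z) = 9 (U(z) = 6 - 1*(-3) = 6 + 3 = 9)
f = 45 (f = 5 + 40 = 45)
f*(U(-4) + a(-9)) = 45*(9 + 6) = 45*15 = 675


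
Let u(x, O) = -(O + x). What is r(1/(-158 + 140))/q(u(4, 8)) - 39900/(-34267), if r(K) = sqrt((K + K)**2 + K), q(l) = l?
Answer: 39900/34267 - I*sqrt(14)/216 ≈ 1.1644 - 0.017322*I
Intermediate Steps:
u(x, O) = -O - x
r(K) = sqrt(K + 4*K**2) (r(K) = sqrt((2*K)**2 + K) = sqrt(4*K**2 + K) = sqrt(K + 4*K**2))
r(1/(-158 + 140))/q(u(4, 8)) - 39900/(-34267) = sqrt((1 + 4/(-158 + 140))/(-158 + 140))/(-1*8 - 1*4) - 39900/(-34267) = sqrt((1 + 4/(-18))/(-18))/(-8 - 4) - 39900*(-1/34267) = sqrt(-(1 + 4*(-1/18))/18)/(-12) + 39900/34267 = sqrt(-(1 - 2/9)/18)*(-1/12) + 39900/34267 = sqrt(-1/18*7/9)*(-1/12) + 39900/34267 = sqrt(-7/162)*(-1/12) + 39900/34267 = (I*sqrt(14)/18)*(-1/12) + 39900/34267 = -I*sqrt(14)/216 + 39900/34267 = 39900/34267 - I*sqrt(14)/216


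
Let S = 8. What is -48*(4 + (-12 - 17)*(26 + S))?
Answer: 47136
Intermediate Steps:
-48*(4 + (-12 - 17)*(26 + S)) = -48*(4 + (-12 - 17)*(26 + 8)) = -48*(4 - 29*34) = -48*(4 - 986) = -48*(-982) = 47136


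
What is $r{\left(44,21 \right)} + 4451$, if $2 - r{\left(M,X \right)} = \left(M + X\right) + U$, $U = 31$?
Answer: $4357$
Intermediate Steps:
$r{\left(M,X \right)} = -29 - M - X$ ($r{\left(M,X \right)} = 2 - \left(\left(M + X\right) + 31\right) = 2 - \left(31 + M + X\right) = -29 - M - X$)
$r{\left(44,21 \right)} + 4451 = \left(-29 - 44 - 21\right) + 4451 = -94 + 4451 = 4357$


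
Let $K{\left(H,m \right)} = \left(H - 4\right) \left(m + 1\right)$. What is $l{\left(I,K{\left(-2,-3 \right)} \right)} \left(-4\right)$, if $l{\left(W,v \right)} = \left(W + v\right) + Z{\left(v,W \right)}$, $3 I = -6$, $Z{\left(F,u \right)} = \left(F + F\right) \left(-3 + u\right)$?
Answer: $440$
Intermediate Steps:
$Z{\left(F,u \right)} = 2 F \left(-3 + u\right)$
$I = -2$ ($I = \frac{1}{3} \left(-6\right) = -2$)
$K{\left(H,m \right)} = \left(1 + m\right) \left(-4 + H\right)$ ($K{\left(H,m \right)} = \left(-4 + H\right) \left(1 + m\right) = \left(1 + m\right) \left(-4 + H\right)$)
$l{\left(W,v \right)} = W + v + 2 v \left(-3 + W\right)$ ($l{\left(W,v \right)} = \left(W + v\right) + 2 v \left(-3 + W\right) = W + v + 2 v \left(-3 + W\right)$)
$l{\left(I,K{\left(-2,-3 \right)} \right)} \left(-4\right) = \left(-2 - -12 + 2 \left(-4 - 2 - -12 - -6\right) \left(-3 - 2\right)\right) \left(-4\right) = \left(-2 + \left(-4 - 2 + 12 + 6\right) + 2 \left(-4 - 2 + 12 + 6\right) \left(-5\right)\right) \left(-4\right) = \left(-2 + 12 + 2 \cdot 12 \left(-5\right)\right) \left(-4\right) = \left(-2 + 12 - 120\right) \left(-4\right) = \left(-110\right) \left(-4\right) = 440$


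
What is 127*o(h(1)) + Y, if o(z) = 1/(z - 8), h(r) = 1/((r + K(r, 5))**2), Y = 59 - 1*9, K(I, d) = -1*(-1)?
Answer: 1042/31 ≈ 33.613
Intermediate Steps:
K(I, d) = 1
Y = 50 (Y = 59 - 9 = 50)
h(r) = (1 + r)**(-2) (h(r) = 1/((r + 1)**2) = 1/((1 + r)**2) = (1 + r)**(-2))
o(z) = 1/(-8 + z)
127*o(h(1)) + Y = 127/(-8 + (1 + 1)**(-2)) + 50 = 127/(-8 + 2**(-2)) + 50 = 127/(-8 + 1/4) + 50 = 127/(-31/4) + 50 = 127*(-4/31) + 50 = -508/31 + 50 = 1042/31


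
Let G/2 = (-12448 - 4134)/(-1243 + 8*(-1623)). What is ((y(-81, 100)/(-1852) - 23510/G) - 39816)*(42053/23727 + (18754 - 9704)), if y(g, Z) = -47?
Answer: -14960474682786083185/33120588324 ≈ -4.5170e+8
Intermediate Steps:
G = 33164/14227 (G = 2*((-12448 - 4134)/(-1243 + 8*(-1623))) = 2*(-16582/(-1243 - 12984)) = 2*(-16582/(-14227)) = 2*(-16582*(-1/14227)) = 2*(16582/14227) = 33164/14227 ≈ 2.3311)
((y(-81, 100)/(-1852) - 23510/G) - 39816)*(42053/23727 + (18754 - 9704)) = ((-47/(-1852) - 23510/33164/14227) - 39816)*(42053/23727 + (18754 - 9704)) = ((-47*(-1/1852) - 23510*14227/33164) - 39816)*(42053*(1/23727) + 9050) = ((47/1852 - 167238385/16582) - 39816)*(3823/2157 + 9050) = (-154862354833/15354932 - 39816)*(19524673/2157) = -766234327345/15354932*19524673/2157 = -14960474682786083185/33120588324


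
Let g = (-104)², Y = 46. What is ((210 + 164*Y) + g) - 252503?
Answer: -233933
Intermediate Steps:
g = 10816
((210 + 164*Y) + g) - 252503 = ((210 + 164*46) + 10816) - 252503 = ((210 + 7544) + 10816) - 252503 = (7754 + 10816) - 252503 = 18570 - 252503 = -233933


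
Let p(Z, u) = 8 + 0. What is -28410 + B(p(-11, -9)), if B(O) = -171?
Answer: -28581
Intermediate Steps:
p(Z, u) = 8
-28410 + B(p(-11, -9)) = -28410 - 171 = -28581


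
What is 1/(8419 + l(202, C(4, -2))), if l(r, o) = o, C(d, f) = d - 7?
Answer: 1/8416 ≈ 0.00011882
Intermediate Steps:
C(d, f) = -7 + d
1/(8419 + l(202, C(4, -2))) = 1/(8419 + (-7 + 4)) = 1/(8419 - 3) = 1/8416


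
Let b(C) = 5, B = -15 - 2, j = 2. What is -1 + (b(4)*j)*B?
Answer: -171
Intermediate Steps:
B = -17
-1 + (b(4)*j)*B = -1 + (5*2)*(-17) = -1 + 10*(-17) = -1 - 170 = -171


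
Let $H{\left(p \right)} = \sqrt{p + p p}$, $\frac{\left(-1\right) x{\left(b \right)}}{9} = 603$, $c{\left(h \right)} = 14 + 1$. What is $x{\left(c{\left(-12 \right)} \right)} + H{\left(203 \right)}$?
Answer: $-5427 + 2 \sqrt{10353} \approx -5223.5$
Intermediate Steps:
$c{\left(h \right)} = 15$
$x{\left(b \right)} = -5427$ ($x{\left(b \right)} = \left(-9\right) 603 = -5427$)
$H{\left(p \right)} = \sqrt{p + p^{2}}$
$x{\left(c{\left(-12 \right)} \right)} + H{\left(203 \right)} = -5427 + \sqrt{203 \left(1 + 203\right)} = -5427 + \sqrt{203 \cdot 204} = -5427 + \sqrt{41412} = -5427 + 2 \sqrt{10353}$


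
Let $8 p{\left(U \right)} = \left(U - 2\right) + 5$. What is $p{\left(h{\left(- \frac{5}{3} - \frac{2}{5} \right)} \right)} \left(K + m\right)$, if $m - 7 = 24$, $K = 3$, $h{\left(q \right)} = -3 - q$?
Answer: $\frac{527}{60} \approx 8.7833$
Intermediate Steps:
$m = 31$ ($m = 7 + 24 = 31$)
$p{\left(U \right)} = \frac{3}{8} + \frac{U}{8}$ ($p{\left(U \right)} = \frac{\left(U - 2\right) + 5}{8} = \frac{\left(-2 + U\right) + 5}{8} = \frac{3 + U}{8} = \frac{3}{8} + \frac{U}{8}$)
$p{\left(h{\left(- \frac{5}{3} - \frac{2}{5} \right)} \right)} \left(K + m\right) = \left(\frac{3}{8} + \frac{-3 - \left(- \frac{5}{3} - \frac{2}{5}\right)}{8}\right) \left(3 + 31\right) = \left(\frac{3}{8} + \frac{-3 - \left(\left(-5\right) \frac{1}{3} - \frac{2}{5}\right)}{8}\right) 34 = \left(\frac{3}{8} + \frac{-3 - \left(- \frac{5}{3} - \frac{2}{5}\right)}{8}\right) 34 = \left(\frac{3}{8} + \frac{-3 - - \frac{31}{15}}{8}\right) 34 = \left(\frac{3}{8} + \frac{-3 + \frac{31}{15}}{8}\right) 34 = \left(\frac{3}{8} + \frac{1}{8} \left(- \frac{14}{15}\right)\right) 34 = \left(\frac{3}{8} - \frac{7}{60}\right) 34 = \frac{31}{120} \cdot 34 = \frac{527}{60}$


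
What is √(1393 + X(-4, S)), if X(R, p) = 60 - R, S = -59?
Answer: √1457 ≈ 38.171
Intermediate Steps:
√(1393 + X(-4, S)) = √(1393 + (60 - 1*(-4))) = √(1393 + (60 + 4)) = √(1393 + 64) = √1457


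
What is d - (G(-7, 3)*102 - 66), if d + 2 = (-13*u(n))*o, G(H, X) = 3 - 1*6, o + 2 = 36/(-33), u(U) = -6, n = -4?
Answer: 1418/11 ≈ 128.91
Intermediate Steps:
o = -34/11 (o = -2 + 36/(-33) = -2 + 36*(-1/33) = -2 - 12/11 = -34/11 ≈ -3.0909)
G(H, X) = -3 (G(H, X) = 3 - 6 = -3)
d = -2674/11 (d = -2 - 13*(-6)*(-34/11) = -2 + 78*(-34/11) = -2 - 2652/11 = -2674/11 ≈ -243.09)
d - (G(-7, 3)*102 - 66) = -2674/11 - (-3*102 - 66) = -2674/11 - (-306 - 66) = -2674/11 - 1*(-372) = -2674/11 + 372 = 1418/11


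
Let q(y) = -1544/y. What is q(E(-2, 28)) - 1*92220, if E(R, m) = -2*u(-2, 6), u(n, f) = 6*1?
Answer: -276274/3 ≈ -92091.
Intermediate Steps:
u(n, f) = 6
E(R, m) = -12 (E(R, m) = -2*6 = -12)
q(E(-2, 28)) - 1*92220 = -1544/(-12) - 1*92220 = -1544*(-1/12) - 92220 = 386/3 - 92220 = -276274/3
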